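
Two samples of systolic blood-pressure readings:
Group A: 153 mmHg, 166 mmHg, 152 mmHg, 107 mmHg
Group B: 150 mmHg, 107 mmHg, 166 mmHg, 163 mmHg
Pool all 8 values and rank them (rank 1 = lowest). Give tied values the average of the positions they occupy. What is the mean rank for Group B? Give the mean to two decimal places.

Sorted (ascending): 107, 107, 150, 152, 153, 163, 166, 166
The 2 values of 107 occupy positions 1–2 → average rank (1+2)/2 = 1.5.
The 2 values of 166 occupy positions 7–8 → average rank (7+8)/2 = 7.5.
Group B values → pooled ranks: 150→3, 107→1.5, 166→7.5, 163→6
Mean rank = (3 + 1.5 + 7.5 + 6) / 4 = 4.50

4.50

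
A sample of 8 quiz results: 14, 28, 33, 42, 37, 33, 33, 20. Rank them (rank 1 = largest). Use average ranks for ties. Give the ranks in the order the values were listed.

Sorted (descending): 42, 37, 33, 33, 33, 28, 20, 14
The 3 values of 33 occupy positions 3–5 → average rank 4.

8, 6, 4, 1, 2, 4, 4, 7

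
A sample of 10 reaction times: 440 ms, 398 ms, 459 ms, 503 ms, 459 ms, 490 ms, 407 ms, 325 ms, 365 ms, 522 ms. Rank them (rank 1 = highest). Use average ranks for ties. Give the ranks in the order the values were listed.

Sorted (descending): 522, 503, 490, 459, 459, 440, 407, 398, 365, 325
The 2 values of 459 occupy positions 4–5 → average rank (4+5)/2 = 4.5.

6, 8, 4.5, 2, 4.5, 3, 7, 10, 9, 1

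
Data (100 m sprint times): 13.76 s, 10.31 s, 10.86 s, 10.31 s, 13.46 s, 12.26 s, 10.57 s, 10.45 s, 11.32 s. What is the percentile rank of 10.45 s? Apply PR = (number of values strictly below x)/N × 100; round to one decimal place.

N = 9.
Strictly below 10.45: 2. Equal to 10.45: 1.
PR = 2/9 × 100 = 22.2

22.2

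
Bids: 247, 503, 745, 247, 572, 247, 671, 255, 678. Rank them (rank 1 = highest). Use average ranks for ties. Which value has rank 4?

572

Sorted (descending): 745, 678, 671, 572, 503, 255, 247, 247, 247
The 3 values of 247 occupy positions 7–9 → average rank 8.
Rank 4 → value 572.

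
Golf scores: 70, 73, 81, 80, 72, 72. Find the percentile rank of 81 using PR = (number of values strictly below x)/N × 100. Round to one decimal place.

N = 6.
Strictly below 81: 5. Equal to 81: 1.
PR = 5/6 × 100 = 83.3

83.3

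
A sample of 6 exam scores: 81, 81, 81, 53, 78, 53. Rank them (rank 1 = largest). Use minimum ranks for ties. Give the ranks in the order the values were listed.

Sorted (descending): 81, 81, 81, 78, 53, 53
The 3 values of 81 occupy positions 1–3 → each gets rank 1.
The 2 values of 53 occupy positions 5–6 → each gets rank 5.

1, 1, 1, 5, 4, 5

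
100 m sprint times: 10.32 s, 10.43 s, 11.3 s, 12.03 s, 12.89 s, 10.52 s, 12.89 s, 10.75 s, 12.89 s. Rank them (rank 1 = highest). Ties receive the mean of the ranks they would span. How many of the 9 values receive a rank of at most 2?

3

Sorted (descending): 12.89, 12.89, 12.89, 12.03, 11.3, 10.75, 10.52, 10.43, 10.32
The 3 values of 12.89 occupy positions 1–3 → average rank 2.
Ranks ≤ 2: {2, 2, 2} → 3 values.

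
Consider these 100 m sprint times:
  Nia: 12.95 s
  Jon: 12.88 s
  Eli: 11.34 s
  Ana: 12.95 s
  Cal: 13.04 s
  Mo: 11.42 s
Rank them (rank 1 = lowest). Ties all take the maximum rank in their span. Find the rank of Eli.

1

Sorted (ascending): 11.34, 11.42, 12.88, 12.95, 12.95, 13.04
The 2 values of 12.95 occupy positions 4–5 → each gets rank 5.
Eli has value 11.34 s → rank 1.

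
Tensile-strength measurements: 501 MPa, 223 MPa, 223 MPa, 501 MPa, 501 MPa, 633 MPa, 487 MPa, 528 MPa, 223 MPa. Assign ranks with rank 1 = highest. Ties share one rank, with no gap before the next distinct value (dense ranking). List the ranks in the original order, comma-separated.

Sorted (descending): 633, 528, 501, 501, 501, 487, 223, 223, 223
The 3 values of 501 share dense rank 3.
The 3 values of 223 share dense rank 5.
Remaining distinct values take the next consecutive integers.

3, 5, 5, 3, 3, 1, 4, 2, 5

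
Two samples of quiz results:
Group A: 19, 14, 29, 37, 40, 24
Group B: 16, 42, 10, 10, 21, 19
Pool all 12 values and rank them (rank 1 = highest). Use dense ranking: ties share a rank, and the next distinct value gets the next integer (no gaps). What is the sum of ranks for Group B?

Sorted (descending): 42, 40, 37, 29, 24, 21, 19, 19, 16, 14, 10, 10
The 2 values of 19 share dense rank 7.
The 2 values of 10 share dense rank 10.
Remaining distinct values take the next consecutive integers.
Group B values → pooled ranks: 16→8, 42→1, 10→10, 10→10, 21→6, 19→7
Rank sum = 8 + 1 + 10 + 10 + 6 + 7 = 42

42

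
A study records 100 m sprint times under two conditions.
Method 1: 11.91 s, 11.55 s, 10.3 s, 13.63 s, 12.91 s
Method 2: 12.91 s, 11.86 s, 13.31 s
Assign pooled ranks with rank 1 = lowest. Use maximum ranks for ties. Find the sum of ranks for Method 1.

21

Sorted (ascending): 10.3, 11.55, 11.86, 11.91, 12.91, 12.91, 13.31, 13.63
The 2 values of 12.91 occupy positions 5–6 → each gets rank 6.
Method 1 values → pooled ranks: 11.91→4, 11.55→2, 10.3→1, 13.63→8, 12.91→6
Rank sum = 4 + 2 + 1 + 8 + 6 = 21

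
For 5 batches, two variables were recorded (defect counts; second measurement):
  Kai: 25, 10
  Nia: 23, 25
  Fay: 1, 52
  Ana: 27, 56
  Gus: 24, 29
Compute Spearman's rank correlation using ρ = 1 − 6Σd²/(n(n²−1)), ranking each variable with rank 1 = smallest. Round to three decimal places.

0.100

Ranks of variable 1: 4, 2, 1, 5, 3
Ranks of variable 2: 1, 2, 4, 5, 3
d = r₁ − r₂: 3, 0, -3, 0, 0
d²: 9, 0, 9, 0, 0; Σd² = 18
ρ = 1 − 6·18/(5·24) = 1 − 108/120 = 0.100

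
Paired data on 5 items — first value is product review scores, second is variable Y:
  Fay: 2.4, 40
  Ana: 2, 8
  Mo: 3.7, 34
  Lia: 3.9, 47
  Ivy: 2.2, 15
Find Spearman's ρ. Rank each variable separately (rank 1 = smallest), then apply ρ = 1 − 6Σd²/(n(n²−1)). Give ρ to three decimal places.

0.900

Ranks of variable 1: 3, 1, 4, 5, 2
Ranks of variable 2: 4, 1, 3, 5, 2
d = r₁ − r₂: -1, 0, 1, 0, 0
d²: 1, 0, 1, 0, 0; Σd² = 2
ρ = 1 − 6·2/(5·24) = 1 − 12/120 = 0.900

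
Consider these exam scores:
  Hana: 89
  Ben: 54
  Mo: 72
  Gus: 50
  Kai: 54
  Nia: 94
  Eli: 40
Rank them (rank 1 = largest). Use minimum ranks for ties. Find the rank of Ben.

4

Sorted (descending): 94, 89, 72, 54, 54, 50, 40
The 2 values of 54 occupy positions 4–5 → each gets rank 4.
Ben has value 54 → rank 4.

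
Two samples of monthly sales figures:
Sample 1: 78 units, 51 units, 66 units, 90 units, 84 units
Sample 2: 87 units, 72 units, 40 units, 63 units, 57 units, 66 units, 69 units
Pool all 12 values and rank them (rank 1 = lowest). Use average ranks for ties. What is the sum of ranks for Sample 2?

39.5

Sorted (ascending): 40, 51, 57, 63, 66, 66, 69, 72, 78, 84, 87, 90
The 2 values of 66 occupy positions 5–6 → average rank (5+6)/2 = 5.5.
Sample 2 values → pooled ranks: 87→11, 72→8, 40→1, 63→4, 57→3, 66→5.5, 69→7
Rank sum = 11 + 8 + 1 + 4 + 3 + 5.5 + 7 = 39.5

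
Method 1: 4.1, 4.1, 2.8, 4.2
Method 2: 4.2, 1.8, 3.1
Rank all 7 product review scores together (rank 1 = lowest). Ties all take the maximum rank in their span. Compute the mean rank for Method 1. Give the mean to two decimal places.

Sorted (ascending): 1.8, 2.8, 3.1, 4.1, 4.1, 4.2, 4.2
The 2 values of 4.1 occupy positions 4–5 → each gets rank 5.
The 2 values of 4.2 occupy positions 6–7 → each gets rank 7.
Method 1 values → pooled ranks: 4.1→5, 4.1→5, 2.8→2, 4.2→7
Mean rank = (5 + 5 + 2 + 7) / 4 = 4.75

4.75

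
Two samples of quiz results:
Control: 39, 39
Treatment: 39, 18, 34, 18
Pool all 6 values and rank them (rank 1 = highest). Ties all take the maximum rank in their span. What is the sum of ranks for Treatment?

19

Sorted (descending): 39, 39, 39, 34, 18, 18
The 3 values of 39 occupy positions 1–3 → each gets rank 3.
The 2 values of 18 occupy positions 5–6 → each gets rank 6.
Treatment values → pooled ranks: 39→3, 18→6, 34→4, 18→6
Rank sum = 3 + 6 + 4 + 6 = 19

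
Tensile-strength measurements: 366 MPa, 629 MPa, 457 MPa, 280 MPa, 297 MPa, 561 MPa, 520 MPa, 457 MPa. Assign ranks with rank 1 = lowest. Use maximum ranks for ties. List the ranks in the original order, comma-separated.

3, 8, 5, 1, 2, 7, 6, 5

Sorted (ascending): 280, 297, 366, 457, 457, 520, 561, 629
The 2 values of 457 occupy positions 4–5 → each gets rank 5.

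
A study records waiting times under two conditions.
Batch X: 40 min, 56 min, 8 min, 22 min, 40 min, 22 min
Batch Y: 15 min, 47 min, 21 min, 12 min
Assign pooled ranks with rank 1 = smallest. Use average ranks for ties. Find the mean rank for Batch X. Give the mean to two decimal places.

6.17

Sorted (ascending): 8, 12, 15, 21, 22, 22, 40, 40, 47, 56
The 2 values of 22 occupy positions 5–6 → average rank (5+6)/2 = 5.5.
The 2 values of 40 occupy positions 7–8 → average rank (7+8)/2 = 7.5.
Batch X values → pooled ranks: 40→7.5, 56→10, 8→1, 22→5.5, 40→7.5, 22→5.5
Mean rank = (7.5 + 10 + 1 + 5.5 + 7.5 + 5.5) / 6 = 6.17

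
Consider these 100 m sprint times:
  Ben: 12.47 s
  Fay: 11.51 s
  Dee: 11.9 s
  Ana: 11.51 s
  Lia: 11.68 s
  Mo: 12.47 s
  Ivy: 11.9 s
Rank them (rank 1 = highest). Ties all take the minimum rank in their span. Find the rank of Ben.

Sorted (descending): 12.47, 12.47, 11.9, 11.9, 11.68, 11.51, 11.51
The 2 values of 12.47 occupy positions 1–2 → each gets rank 1.
The 2 values of 11.9 occupy positions 3–4 → each gets rank 3.
The 2 values of 11.51 occupy positions 6–7 → each gets rank 6.
Ben has value 12.47 s → rank 1.

1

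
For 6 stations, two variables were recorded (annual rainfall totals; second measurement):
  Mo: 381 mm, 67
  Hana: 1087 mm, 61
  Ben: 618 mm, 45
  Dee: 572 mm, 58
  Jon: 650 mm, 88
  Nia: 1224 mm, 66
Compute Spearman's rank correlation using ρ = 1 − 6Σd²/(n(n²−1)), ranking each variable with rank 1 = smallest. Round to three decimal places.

Ranks of variable 1: 1, 5, 3, 2, 4, 6
Ranks of variable 2: 5, 3, 1, 2, 6, 4
d = r₁ − r₂: -4, 2, 2, 0, -2, 2
d²: 16, 4, 4, 0, 4, 4; Σd² = 32
ρ = 1 − 6·32/(6·35) = 1 − 192/210 = 0.086

0.086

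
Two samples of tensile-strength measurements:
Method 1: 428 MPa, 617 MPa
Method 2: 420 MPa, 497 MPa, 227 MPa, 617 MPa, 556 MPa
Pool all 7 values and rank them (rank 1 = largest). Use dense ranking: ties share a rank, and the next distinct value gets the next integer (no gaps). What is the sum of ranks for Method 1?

Sorted (descending): 617, 617, 556, 497, 428, 420, 227
The 2 values of 617 share dense rank 1.
Remaining distinct values take the next consecutive integers.
Method 1 values → pooled ranks: 428→4, 617→1
Rank sum = 4 + 1 = 5

5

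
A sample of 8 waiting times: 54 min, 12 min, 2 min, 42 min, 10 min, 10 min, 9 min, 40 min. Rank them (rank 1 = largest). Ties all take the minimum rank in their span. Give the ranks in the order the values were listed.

Sorted (descending): 54, 42, 40, 12, 10, 10, 9, 2
The 2 values of 10 occupy positions 5–6 → each gets rank 5.

1, 4, 8, 2, 5, 5, 7, 3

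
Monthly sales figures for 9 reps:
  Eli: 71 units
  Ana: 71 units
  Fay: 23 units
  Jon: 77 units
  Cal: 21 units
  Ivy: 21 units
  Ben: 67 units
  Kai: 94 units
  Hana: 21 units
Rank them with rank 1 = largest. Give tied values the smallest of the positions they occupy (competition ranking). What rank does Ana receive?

Sorted (descending): 94, 77, 71, 71, 67, 23, 21, 21, 21
The 2 values of 71 occupy positions 3–4 → each gets rank 3.
The 3 values of 21 occupy positions 7–9 → each gets rank 7.
Ana has value 71 units → rank 3.

3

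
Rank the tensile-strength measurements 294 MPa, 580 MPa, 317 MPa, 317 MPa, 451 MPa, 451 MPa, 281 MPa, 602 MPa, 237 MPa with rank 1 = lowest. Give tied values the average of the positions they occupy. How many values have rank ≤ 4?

3

Sorted (ascending): 237, 281, 294, 317, 317, 451, 451, 580, 602
The 2 values of 317 occupy positions 4–5 → average rank (4+5)/2 = 4.5.
The 2 values of 451 occupy positions 6–7 → average rank (6+7)/2 = 6.5.
Ranks ≤ 4: {1, 2, 3} → 3 values.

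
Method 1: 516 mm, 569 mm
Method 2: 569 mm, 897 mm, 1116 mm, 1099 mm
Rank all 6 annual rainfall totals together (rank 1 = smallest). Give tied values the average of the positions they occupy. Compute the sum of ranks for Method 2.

Sorted (ascending): 516, 569, 569, 897, 1099, 1116
The 2 values of 569 occupy positions 2–3 → average rank (2+3)/2 = 2.5.
Method 2 values → pooled ranks: 569→2.5, 897→4, 1116→6, 1099→5
Rank sum = 2.5 + 4 + 6 + 5 = 17.5

17.5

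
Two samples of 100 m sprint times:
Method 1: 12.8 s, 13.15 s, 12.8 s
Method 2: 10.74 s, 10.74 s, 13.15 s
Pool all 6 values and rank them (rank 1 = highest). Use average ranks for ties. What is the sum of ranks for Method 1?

8.5

Sorted (descending): 13.15, 13.15, 12.8, 12.8, 10.74, 10.74
The 2 values of 13.15 occupy positions 1–2 → average rank (1+2)/2 = 1.5.
The 2 values of 12.8 occupy positions 3–4 → average rank (3+4)/2 = 3.5.
The 2 values of 10.74 occupy positions 5–6 → average rank (5+6)/2 = 5.5.
Method 1 values → pooled ranks: 12.8→3.5, 13.15→1.5, 12.8→3.5
Rank sum = 3.5 + 1.5 + 3.5 = 8.5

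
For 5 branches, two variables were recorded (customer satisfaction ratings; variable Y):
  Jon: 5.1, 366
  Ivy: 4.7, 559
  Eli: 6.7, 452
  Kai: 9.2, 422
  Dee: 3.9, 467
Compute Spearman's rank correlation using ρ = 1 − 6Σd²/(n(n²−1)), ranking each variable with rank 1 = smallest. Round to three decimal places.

Ranks of variable 1: 3, 2, 4, 5, 1
Ranks of variable 2: 1, 5, 3, 2, 4
d = r₁ − r₂: 2, -3, 1, 3, -3
d²: 4, 9, 1, 9, 9; Σd² = 32
ρ = 1 − 6·32/(5·24) = 1 − 192/120 = -0.600

-0.600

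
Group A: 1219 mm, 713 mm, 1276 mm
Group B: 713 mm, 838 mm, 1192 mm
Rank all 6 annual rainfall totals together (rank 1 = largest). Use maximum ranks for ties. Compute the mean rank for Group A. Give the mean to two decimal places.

3.00

Sorted (descending): 1276, 1219, 1192, 838, 713, 713
The 2 values of 713 occupy positions 5–6 → each gets rank 6.
Group A values → pooled ranks: 1219→2, 713→6, 1276→1
Mean rank = (2 + 6 + 1) / 3 = 3.00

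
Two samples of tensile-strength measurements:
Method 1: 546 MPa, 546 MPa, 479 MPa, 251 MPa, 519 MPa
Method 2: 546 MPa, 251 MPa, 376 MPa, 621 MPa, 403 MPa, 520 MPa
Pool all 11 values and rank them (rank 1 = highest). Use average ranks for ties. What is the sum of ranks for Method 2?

36.5

Sorted (descending): 621, 546, 546, 546, 520, 519, 479, 403, 376, 251, 251
The 3 values of 546 occupy positions 2–4 → average rank 3.
The 2 values of 251 occupy positions 10–11 → average rank (10+11)/2 = 10.5.
Method 2 values → pooled ranks: 546→3, 251→10.5, 376→9, 621→1, 403→8, 520→5
Rank sum = 3 + 10.5 + 9 + 1 + 8 + 5 = 36.5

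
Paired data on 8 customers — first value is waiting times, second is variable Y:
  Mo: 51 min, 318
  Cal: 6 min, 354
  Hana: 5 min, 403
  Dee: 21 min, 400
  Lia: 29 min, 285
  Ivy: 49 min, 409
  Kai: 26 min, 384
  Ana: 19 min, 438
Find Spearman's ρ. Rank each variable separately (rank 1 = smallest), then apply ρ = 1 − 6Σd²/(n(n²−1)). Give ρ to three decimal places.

Ranks of variable 1: 8, 2, 1, 4, 6, 7, 5, 3
Ranks of variable 2: 2, 3, 6, 5, 1, 7, 4, 8
d = r₁ − r₂: 6, -1, -5, -1, 5, 0, 1, -5
d²: 36, 1, 25, 1, 25, 0, 1, 25; Σd² = 114
ρ = 1 − 6·114/(8·63) = 1 − 684/504 = -0.357

-0.357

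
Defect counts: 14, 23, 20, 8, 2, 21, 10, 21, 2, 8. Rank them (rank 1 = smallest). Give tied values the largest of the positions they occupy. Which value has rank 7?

20

Sorted (ascending): 2, 2, 8, 8, 10, 14, 20, 21, 21, 23
The 2 values of 2 occupy positions 1–2 → each gets rank 2.
The 2 values of 8 occupy positions 3–4 → each gets rank 4.
The 2 values of 21 occupy positions 8–9 → each gets rank 9.
Rank 7 → value 20.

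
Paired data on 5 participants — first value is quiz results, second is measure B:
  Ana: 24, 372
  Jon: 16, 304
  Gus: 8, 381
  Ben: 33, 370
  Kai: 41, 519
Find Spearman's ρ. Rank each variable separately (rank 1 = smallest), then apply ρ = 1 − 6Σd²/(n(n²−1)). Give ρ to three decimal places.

Ranks of variable 1: 3, 2, 1, 4, 5
Ranks of variable 2: 3, 1, 4, 2, 5
d = r₁ − r₂: 0, 1, -3, 2, 0
d²: 0, 1, 9, 4, 0; Σd² = 14
ρ = 1 − 6·14/(5·24) = 1 − 84/120 = 0.300

0.300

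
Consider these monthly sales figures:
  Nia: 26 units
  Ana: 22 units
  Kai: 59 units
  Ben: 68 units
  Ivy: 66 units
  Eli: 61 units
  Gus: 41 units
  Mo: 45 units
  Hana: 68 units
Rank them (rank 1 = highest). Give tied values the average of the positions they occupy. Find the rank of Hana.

Sorted (descending): 68, 68, 66, 61, 59, 45, 41, 26, 22
The 2 values of 68 occupy positions 1–2 → average rank (1+2)/2 = 1.5.
Hana has value 68 units → rank 1.5.

1.5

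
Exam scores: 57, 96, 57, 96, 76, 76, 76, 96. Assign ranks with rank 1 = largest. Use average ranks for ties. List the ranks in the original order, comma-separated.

Sorted (descending): 96, 96, 96, 76, 76, 76, 57, 57
The 3 values of 96 occupy positions 1–3 → average rank 2.
The 3 values of 76 occupy positions 4–6 → average rank 5.
The 2 values of 57 occupy positions 7–8 → average rank (7+8)/2 = 7.5.

7.5, 2, 7.5, 2, 5, 5, 5, 2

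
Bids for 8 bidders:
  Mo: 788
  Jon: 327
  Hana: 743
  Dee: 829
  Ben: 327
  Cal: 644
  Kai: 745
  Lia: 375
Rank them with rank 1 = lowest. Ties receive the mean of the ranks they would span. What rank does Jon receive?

1.5

Sorted (ascending): 327, 327, 375, 644, 743, 745, 788, 829
The 2 values of 327 occupy positions 1–2 → average rank (1+2)/2 = 1.5.
Jon has value 327 → rank 1.5.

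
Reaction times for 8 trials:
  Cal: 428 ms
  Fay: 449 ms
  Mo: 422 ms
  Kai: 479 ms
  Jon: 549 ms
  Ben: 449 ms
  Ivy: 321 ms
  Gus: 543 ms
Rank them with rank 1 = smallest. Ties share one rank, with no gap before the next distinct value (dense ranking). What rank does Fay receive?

4

Sorted (ascending): 321, 422, 428, 449, 449, 479, 543, 549
The 2 values of 449 share dense rank 4.
Remaining distinct values take the next consecutive integers.
Fay has value 449 ms → rank 4.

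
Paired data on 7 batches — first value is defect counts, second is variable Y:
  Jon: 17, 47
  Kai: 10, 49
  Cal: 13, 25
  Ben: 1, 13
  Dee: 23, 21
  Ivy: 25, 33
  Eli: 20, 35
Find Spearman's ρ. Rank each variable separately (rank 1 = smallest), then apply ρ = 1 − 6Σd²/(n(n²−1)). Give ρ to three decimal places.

Ranks of variable 1: 4, 2, 3, 1, 6, 7, 5
Ranks of variable 2: 6, 7, 3, 1, 2, 4, 5
d = r₁ − r₂: -2, -5, 0, 0, 4, 3, 0
d²: 4, 25, 0, 0, 16, 9, 0; Σd² = 54
ρ = 1 − 6·54/(7·48) = 1 − 324/336 = 0.036

0.036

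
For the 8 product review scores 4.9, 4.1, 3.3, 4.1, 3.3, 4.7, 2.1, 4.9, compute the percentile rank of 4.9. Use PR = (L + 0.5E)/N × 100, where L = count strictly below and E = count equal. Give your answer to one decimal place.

N = 8.
Strictly below 4.9: 6. Equal to 4.9: 2.
PR = (6 + 0.5·2)/8 × 100 = 87.5

87.5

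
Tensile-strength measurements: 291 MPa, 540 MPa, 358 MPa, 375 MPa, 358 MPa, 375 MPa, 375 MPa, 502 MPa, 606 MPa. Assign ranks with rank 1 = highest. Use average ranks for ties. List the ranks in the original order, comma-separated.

9, 2, 7.5, 5, 7.5, 5, 5, 3, 1

Sorted (descending): 606, 540, 502, 375, 375, 375, 358, 358, 291
The 3 values of 375 occupy positions 4–6 → average rank 5.
The 2 values of 358 occupy positions 7–8 → average rank (7+8)/2 = 7.5.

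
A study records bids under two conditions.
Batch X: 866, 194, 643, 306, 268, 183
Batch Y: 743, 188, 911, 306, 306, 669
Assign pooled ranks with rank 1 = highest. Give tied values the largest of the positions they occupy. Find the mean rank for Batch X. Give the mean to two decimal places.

Sorted (descending): 911, 866, 743, 669, 643, 306, 306, 306, 268, 194, 188, 183
The 3 values of 306 occupy positions 6–8 → each gets rank 8.
Batch X values → pooled ranks: 866→2, 194→10, 643→5, 306→8, 268→9, 183→12
Mean rank = (2 + 10 + 5 + 8 + 9 + 12) / 6 = 7.67

7.67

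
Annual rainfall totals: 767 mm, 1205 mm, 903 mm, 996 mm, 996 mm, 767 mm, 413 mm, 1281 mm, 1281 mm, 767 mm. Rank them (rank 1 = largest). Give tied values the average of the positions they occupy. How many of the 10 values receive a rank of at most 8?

9

Sorted (descending): 1281, 1281, 1205, 996, 996, 903, 767, 767, 767, 413
The 2 values of 1281 occupy positions 1–2 → average rank (1+2)/2 = 1.5.
The 2 values of 996 occupy positions 4–5 → average rank (4+5)/2 = 4.5.
The 3 values of 767 occupy positions 7–9 → average rank 8.
Ranks ≤ 8: {1.5, 1.5, 3, 4.5, 4.5, 6, 8, 8, 8} → 9 values.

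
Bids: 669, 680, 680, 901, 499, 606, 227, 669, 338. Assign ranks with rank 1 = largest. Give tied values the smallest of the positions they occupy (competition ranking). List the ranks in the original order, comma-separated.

Sorted (descending): 901, 680, 680, 669, 669, 606, 499, 338, 227
The 2 values of 680 occupy positions 2–3 → each gets rank 2.
The 2 values of 669 occupy positions 4–5 → each gets rank 4.

4, 2, 2, 1, 7, 6, 9, 4, 8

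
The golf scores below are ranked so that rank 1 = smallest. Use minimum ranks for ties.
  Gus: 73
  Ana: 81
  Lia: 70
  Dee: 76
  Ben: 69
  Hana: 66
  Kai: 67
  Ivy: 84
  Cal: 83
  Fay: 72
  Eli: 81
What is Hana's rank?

Sorted (ascending): 66, 67, 69, 70, 72, 73, 76, 81, 81, 83, 84
The 2 values of 81 occupy positions 8–9 → each gets rank 8.
Hana has value 66 → rank 1.

1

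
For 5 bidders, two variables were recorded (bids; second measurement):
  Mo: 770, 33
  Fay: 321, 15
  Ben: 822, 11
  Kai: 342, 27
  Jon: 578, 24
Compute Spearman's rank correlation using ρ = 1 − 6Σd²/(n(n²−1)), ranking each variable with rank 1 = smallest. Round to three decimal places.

Ranks of variable 1: 4, 1, 5, 2, 3
Ranks of variable 2: 5, 2, 1, 4, 3
d = r₁ − r₂: -1, -1, 4, -2, 0
d²: 1, 1, 16, 4, 0; Σd² = 22
ρ = 1 − 6·22/(5·24) = 1 − 132/120 = -0.100

-0.100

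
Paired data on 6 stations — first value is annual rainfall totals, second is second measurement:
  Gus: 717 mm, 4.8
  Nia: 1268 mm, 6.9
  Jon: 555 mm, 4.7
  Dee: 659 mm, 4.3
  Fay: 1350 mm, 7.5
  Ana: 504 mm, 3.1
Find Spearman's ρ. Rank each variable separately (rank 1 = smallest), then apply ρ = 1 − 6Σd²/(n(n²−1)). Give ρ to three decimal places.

0.943

Ranks of variable 1: 4, 5, 2, 3, 6, 1
Ranks of variable 2: 4, 5, 3, 2, 6, 1
d = r₁ − r₂: 0, 0, -1, 1, 0, 0
d²: 0, 0, 1, 1, 0, 0; Σd² = 2
ρ = 1 − 6·2/(6·35) = 1 − 12/210 = 0.943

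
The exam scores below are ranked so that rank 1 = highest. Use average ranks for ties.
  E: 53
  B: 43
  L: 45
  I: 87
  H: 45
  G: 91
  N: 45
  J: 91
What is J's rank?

Sorted (descending): 91, 91, 87, 53, 45, 45, 45, 43
The 2 values of 91 occupy positions 1–2 → average rank (1+2)/2 = 1.5.
The 3 values of 45 occupy positions 5–7 → average rank 6.
J has value 91 → rank 1.5.

1.5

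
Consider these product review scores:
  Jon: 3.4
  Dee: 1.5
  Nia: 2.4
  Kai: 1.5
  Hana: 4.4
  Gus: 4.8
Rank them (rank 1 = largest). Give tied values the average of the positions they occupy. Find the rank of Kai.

Sorted (descending): 4.8, 4.4, 3.4, 2.4, 1.5, 1.5
The 2 values of 1.5 occupy positions 5–6 → average rank (5+6)/2 = 5.5.
Kai has value 1.5 → rank 5.5.

5.5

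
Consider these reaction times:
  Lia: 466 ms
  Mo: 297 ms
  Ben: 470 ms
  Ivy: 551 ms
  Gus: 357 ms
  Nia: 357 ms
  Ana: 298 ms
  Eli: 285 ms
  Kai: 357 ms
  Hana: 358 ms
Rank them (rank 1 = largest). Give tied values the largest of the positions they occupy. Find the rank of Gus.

Sorted (descending): 551, 470, 466, 358, 357, 357, 357, 298, 297, 285
The 3 values of 357 occupy positions 5–7 → each gets rank 7.
Gus has value 357 ms → rank 7.

7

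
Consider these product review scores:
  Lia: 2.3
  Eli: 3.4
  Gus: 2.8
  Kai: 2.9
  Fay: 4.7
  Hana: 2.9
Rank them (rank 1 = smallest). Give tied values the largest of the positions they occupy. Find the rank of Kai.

4

Sorted (ascending): 2.3, 2.8, 2.9, 2.9, 3.4, 4.7
The 2 values of 2.9 occupy positions 3–4 → each gets rank 4.
Kai has value 2.9 → rank 4.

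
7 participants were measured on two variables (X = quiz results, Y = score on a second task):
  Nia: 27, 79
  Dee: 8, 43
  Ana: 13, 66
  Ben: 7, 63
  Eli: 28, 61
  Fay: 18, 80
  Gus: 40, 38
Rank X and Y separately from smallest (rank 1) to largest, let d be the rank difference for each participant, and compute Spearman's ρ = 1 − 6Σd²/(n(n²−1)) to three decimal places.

Ranks of variable 1: 5, 2, 3, 1, 6, 4, 7
Ranks of variable 2: 6, 2, 5, 4, 3, 7, 1
d = r₁ − r₂: -1, 0, -2, -3, 3, -3, 6
d²: 1, 0, 4, 9, 9, 9, 36; Σd² = 68
ρ = 1 − 6·68/(7·48) = 1 − 408/336 = -0.214

-0.214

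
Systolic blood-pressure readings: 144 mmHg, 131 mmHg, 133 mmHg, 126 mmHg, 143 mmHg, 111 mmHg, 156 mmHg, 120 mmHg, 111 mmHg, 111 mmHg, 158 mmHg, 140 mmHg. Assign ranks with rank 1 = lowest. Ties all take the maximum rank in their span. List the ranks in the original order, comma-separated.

10, 6, 7, 5, 9, 3, 11, 4, 3, 3, 12, 8

Sorted (ascending): 111, 111, 111, 120, 126, 131, 133, 140, 143, 144, 156, 158
The 3 values of 111 occupy positions 1–3 → each gets rank 3.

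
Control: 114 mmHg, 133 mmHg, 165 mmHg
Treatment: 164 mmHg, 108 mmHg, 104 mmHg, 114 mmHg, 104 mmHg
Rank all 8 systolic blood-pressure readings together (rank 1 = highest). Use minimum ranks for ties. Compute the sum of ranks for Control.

8

Sorted (descending): 165, 164, 133, 114, 114, 108, 104, 104
The 2 values of 114 occupy positions 4–5 → each gets rank 4.
The 2 values of 104 occupy positions 7–8 → each gets rank 7.
Control values → pooled ranks: 114→4, 133→3, 165→1
Rank sum = 4 + 3 + 1 = 8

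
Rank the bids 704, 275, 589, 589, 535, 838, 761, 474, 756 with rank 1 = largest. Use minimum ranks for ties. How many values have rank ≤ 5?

6

Sorted (descending): 838, 761, 756, 704, 589, 589, 535, 474, 275
The 2 values of 589 occupy positions 5–6 → each gets rank 5.
Ranks ≤ 5: {1, 2, 3, 4, 5, 5} → 6 values.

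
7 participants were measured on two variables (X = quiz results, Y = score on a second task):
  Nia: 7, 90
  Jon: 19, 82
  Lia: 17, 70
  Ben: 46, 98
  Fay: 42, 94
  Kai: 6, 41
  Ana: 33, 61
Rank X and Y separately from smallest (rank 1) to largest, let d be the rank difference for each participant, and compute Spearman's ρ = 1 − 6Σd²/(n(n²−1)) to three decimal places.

Ranks of variable 1: 2, 4, 3, 7, 6, 1, 5
Ranks of variable 2: 5, 4, 3, 7, 6, 1, 2
d = r₁ − r₂: -3, 0, 0, 0, 0, 0, 3
d²: 9, 0, 0, 0, 0, 0, 9; Σd² = 18
ρ = 1 − 6·18/(7·48) = 1 − 108/336 = 0.679

0.679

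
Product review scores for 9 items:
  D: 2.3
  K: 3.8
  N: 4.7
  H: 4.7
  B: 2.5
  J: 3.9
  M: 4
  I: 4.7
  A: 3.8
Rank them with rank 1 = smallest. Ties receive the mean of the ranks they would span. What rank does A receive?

Sorted (ascending): 2.3, 2.5, 3.8, 3.8, 3.9, 4, 4.7, 4.7, 4.7
The 2 values of 3.8 occupy positions 3–4 → average rank (3+4)/2 = 3.5.
The 3 values of 4.7 occupy positions 7–9 → average rank 8.
A has value 3.8 → rank 3.5.

3.5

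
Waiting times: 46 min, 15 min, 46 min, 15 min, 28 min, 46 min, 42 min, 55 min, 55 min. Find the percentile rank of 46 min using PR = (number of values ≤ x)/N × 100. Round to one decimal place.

N = 9.
Strictly below 46: 4. Equal to 46: 3.
PR = 7/9 × 100 = 77.8

77.8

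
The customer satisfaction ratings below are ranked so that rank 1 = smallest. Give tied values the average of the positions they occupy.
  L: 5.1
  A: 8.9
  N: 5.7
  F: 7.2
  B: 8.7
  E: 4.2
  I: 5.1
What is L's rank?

2.5

Sorted (ascending): 4.2, 5.1, 5.1, 5.7, 7.2, 8.7, 8.9
The 2 values of 5.1 occupy positions 2–3 → average rank (2+3)/2 = 2.5.
L has value 5.1 → rank 2.5.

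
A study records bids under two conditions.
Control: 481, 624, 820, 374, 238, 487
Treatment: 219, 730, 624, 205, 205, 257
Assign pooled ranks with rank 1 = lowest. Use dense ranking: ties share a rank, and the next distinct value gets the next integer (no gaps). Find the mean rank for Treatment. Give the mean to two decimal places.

Sorted (ascending): 205, 205, 219, 238, 257, 374, 481, 487, 624, 624, 730, 820
The 2 values of 205 share dense rank 1.
The 2 values of 624 share dense rank 8.
Remaining distinct values take the next consecutive integers.
Treatment values → pooled ranks: 219→2, 730→9, 624→8, 205→1, 205→1, 257→4
Mean rank = (2 + 9 + 8 + 1 + 1 + 4) / 6 = 4.17

4.17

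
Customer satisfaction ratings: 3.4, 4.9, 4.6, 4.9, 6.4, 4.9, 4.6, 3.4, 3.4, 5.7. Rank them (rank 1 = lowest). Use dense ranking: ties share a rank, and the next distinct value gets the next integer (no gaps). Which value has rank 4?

Sorted (ascending): 3.4, 3.4, 3.4, 4.6, 4.6, 4.9, 4.9, 4.9, 5.7, 6.4
The 3 values of 3.4 share dense rank 1.
The 2 values of 4.6 share dense rank 2.
The 3 values of 4.9 share dense rank 3.
Remaining distinct values take the next consecutive integers.
Rank 4 → value 5.7.

5.7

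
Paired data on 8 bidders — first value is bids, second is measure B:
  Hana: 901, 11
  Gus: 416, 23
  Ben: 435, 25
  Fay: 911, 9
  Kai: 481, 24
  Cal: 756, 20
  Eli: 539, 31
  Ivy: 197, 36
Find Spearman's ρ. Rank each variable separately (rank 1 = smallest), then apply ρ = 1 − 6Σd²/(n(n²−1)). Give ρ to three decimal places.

-0.786

Ranks of variable 1: 7, 2, 3, 8, 4, 6, 5, 1
Ranks of variable 2: 2, 4, 6, 1, 5, 3, 7, 8
d = r₁ − r₂: 5, -2, -3, 7, -1, 3, -2, -7
d²: 25, 4, 9, 49, 1, 9, 4, 49; Σd² = 150
ρ = 1 − 6·150/(8·63) = 1 − 900/504 = -0.786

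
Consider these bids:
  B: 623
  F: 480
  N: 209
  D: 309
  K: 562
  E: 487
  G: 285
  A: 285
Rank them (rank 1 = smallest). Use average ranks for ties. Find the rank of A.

2.5

Sorted (ascending): 209, 285, 285, 309, 480, 487, 562, 623
The 2 values of 285 occupy positions 2–3 → average rank (2+3)/2 = 2.5.
A has value 285 → rank 2.5.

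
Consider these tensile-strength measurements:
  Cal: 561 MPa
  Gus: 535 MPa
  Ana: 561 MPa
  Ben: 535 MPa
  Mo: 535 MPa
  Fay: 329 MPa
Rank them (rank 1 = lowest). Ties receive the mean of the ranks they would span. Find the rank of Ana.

Sorted (ascending): 329, 535, 535, 535, 561, 561
The 3 values of 535 occupy positions 2–4 → average rank 3.
The 2 values of 561 occupy positions 5–6 → average rank (5+6)/2 = 5.5.
Ana has value 561 MPa → rank 5.5.

5.5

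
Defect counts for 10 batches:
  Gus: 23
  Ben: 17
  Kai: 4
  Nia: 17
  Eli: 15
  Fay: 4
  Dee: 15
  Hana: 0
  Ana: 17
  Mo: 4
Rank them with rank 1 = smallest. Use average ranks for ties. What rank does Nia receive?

8

Sorted (ascending): 0, 4, 4, 4, 15, 15, 17, 17, 17, 23
The 3 values of 4 occupy positions 2–4 → average rank 3.
The 2 values of 15 occupy positions 5–6 → average rank (5+6)/2 = 5.5.
The 3 values of 17 occupy positions 7–9 → average rank 8.
Nia has value 17 → rank 8.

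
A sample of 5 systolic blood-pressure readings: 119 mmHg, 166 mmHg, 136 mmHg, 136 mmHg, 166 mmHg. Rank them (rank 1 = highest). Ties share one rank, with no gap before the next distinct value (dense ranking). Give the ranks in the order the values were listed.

Sorted (descending): 166, 166, 136, 136, 119
The 2 values of 166 share dense rank 1.
The 2 values of 136 share dense rank 2.
Remaining distinct values take the next consecutive integers.

3, 1, 2, 2, 1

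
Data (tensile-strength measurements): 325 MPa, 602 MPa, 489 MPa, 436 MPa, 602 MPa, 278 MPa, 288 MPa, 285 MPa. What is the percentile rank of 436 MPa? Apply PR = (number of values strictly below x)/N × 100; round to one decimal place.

50.0

N = 8.
Strictly below 436: 4. Equal to 436: 1.
PR = 4/8 × 100 = 50.0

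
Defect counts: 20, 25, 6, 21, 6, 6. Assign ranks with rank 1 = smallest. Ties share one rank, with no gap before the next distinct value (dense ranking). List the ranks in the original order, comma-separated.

2, 4, 1, 3, 1, 1

Sorted (ascending): 6, 6, 6, 20, 21, 25
The 3 values of 6 share dense rank 1.
Remaining distinct values take the next consecutive integers.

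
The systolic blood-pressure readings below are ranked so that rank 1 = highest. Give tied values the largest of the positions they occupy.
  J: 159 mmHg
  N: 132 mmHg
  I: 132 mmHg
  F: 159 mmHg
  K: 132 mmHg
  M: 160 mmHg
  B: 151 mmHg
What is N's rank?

7

Sorted (descending): 160, 159, 159, 151, 132, 132, 132
The 2 values of 159 occupy positions 2–3 → each gets rank 3.
The 3 values of 132 occupy positions 5–7 → each gets rank 7.
N has value 132 mmHg → rank 7.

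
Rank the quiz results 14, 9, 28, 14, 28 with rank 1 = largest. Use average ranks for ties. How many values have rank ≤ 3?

2

Sorted (descending): 28, 28, 14, 14, 9
The 2 values of 28 occupy positions 1–2 → average rank (1+2)/2 = 1.5.
The 2 values of 14 occupy positions 3–4 → average rank (3+4)/2 = 3.5.
Ranks ≤ 3: {1.5, 1.5} → 2 values.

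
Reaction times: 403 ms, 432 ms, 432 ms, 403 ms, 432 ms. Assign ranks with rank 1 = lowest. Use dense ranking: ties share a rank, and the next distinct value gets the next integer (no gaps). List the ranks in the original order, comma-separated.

Sorted (ascending): 403, 403, 432, 432, 432
The 2 values of 403 share dense rank 1.
The 3 values of 432 share dense rank 2.

1, 2, 2, 1, 2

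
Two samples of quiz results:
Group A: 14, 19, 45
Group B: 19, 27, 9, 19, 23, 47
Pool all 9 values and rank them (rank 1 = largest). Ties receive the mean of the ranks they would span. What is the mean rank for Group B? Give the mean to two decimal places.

Sorted (descending): 47, 45, 27, 23, 19, 19, 19, 14, 9
The 3 values of 19 occupy positions 5–7 → average rank 6.
Group B values → pooled ranks: 19→6, 27→3, 9→9, 19→6, 23→4, 47→1
Mean rank = (6 + 3 + 9 + 6 + 4 + 1) / 6 = 4.83

4.83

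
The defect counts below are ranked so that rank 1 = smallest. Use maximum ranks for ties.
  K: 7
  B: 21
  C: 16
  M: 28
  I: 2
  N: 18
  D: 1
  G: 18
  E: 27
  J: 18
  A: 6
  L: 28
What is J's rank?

8

Sorted (ascending): 1, 2, 6, 7, 16, 18, 18, 18, 21, 27, 28, 28
The 3 values of 18 occupy positions 6–8 → each gets rank 8.
The 2 values of 28 occupy positions 11–12 → each gets rank 12.
J has value 18 → rank 8.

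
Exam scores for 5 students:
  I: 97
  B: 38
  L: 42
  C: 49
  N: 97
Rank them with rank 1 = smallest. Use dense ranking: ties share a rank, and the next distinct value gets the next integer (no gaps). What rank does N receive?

4

Sorted (ascending): 38, 42, 49, 97, 97
The 2 values of 97 share dense rank 4.
Remaining distinct values take the next consecutive integers.
N has value 97 → rank 4.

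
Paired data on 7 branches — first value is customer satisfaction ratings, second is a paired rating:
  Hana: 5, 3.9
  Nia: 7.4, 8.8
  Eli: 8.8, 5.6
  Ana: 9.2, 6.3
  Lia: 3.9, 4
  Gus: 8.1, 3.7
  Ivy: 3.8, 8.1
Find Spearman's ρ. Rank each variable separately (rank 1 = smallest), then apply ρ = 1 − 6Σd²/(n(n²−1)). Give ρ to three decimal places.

-0.071

Ranks of variable 1: 3, 4, 6, 7, 2, 5, 1
Ranks of variable 2: 2, 7, 4, 5, 3, 1, 6
d = r₁ − r₂: 1, -3, 2, 2, -1, 4, -5
d²: 1, 9, 4, 4, 1, 16, 25; Σd² = 60
ρ = 1 − 6·60/(7·48) = 1 − 360/336 = -0.071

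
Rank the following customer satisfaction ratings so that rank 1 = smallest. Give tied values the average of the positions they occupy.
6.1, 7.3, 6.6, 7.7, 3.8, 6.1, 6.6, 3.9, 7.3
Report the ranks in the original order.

Sorted (ascending): 3.8, 3.9, 6.1, 6.1, 6.6, 6.6, 7.3, 7.3, 7.7
The 2 values of 6.1 occupy positions 3–4 → average rank (3+4)/2 = 3.5.
The 2 values of 6.6 occupy positions 5–6 → average rank (5+6)/2 = 5.5.
The 2 values of 7.3 occupy positions 7–8 → average rank (7+8)/2 = 7.5.

3.5, 7.5, 5.5, 9, 1, 3.5, 5.5, 2, 7.5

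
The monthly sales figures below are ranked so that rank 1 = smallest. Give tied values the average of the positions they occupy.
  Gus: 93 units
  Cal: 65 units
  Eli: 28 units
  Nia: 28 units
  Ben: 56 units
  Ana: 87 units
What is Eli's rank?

1.5

Sorted (ascending): 28, 28, 56, 65, 87, 93
The 2 values of 28 occupy positions 1–2 → average rank (1+2)/2 = 1.5.
Eli has value 28 units → rank 1.5.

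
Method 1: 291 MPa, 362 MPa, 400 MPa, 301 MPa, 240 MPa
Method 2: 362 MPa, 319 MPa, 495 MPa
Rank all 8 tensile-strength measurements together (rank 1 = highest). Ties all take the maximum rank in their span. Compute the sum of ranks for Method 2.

Sorted (descending): 495, 400, 362, 362, 319, 301, 291, 240
The 2 values of 362 occupy positions 3–4 → each gets rank 4.
Method 2 values → pooled ranks: 362→4, 319→5, 495→1
Rank sum = 4 + 5 + 1 = 10

10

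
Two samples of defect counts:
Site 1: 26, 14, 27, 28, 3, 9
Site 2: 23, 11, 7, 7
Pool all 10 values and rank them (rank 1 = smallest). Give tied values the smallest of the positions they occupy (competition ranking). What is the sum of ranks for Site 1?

Sorted (ascending): 3, 7, 7, 9, 11, 14, 23, 26, 27, 28
The 2 values of 7 occupy positions 2–3 → each gets rank 2.
Site 1 values → pooled ranks: 26→8, 14→6, 27→9, 28→10, 3→1, 9→4
Rank sum = 8 + 6 + 9 + 10 + 1 + 4 = 38

38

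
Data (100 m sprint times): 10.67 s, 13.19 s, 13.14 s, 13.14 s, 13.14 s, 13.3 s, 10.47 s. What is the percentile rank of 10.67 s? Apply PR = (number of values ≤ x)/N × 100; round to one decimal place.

N = 7.
Strictly below 10.67: 1. Equal to 10.67: 1.
PR = 2/7 × 100 = 28.6

28.6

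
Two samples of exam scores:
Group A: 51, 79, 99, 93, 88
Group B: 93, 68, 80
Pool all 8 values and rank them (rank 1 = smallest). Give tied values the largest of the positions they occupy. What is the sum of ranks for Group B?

Sorted (ascending): 51, 68, 79, 80, 88, 93, 93, 99
The 2 values of 93 occupy positions 6–7 → each gets rank 7.
Group B values → pooled ranks: 93→7, 68→2, 80→4
Rank sum = 7 + 2 + 4 = 13

13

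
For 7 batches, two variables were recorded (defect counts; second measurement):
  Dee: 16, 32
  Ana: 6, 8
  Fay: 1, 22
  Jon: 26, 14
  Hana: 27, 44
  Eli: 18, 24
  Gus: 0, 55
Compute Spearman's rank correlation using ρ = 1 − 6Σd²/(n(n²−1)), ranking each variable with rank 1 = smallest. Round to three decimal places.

-0.071

Ranks of variable 1: 4, 3, 2, 6, 7, 5, 1
Ranks of variable 2: 5, 1, 3, 2, 6, 4, 7
d = r₁ − r₂: -1, 2, -1, 4, 1, 1, -6
d²: 1, 4, 1, 16, 1, 1, 36; Σd² = 60
ρ = 1 − 6·60/(7·48) = 1 − 360/336 = -0.071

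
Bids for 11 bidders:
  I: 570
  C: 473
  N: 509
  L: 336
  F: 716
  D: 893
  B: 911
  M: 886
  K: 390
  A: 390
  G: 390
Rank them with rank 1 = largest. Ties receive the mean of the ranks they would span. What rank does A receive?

9

Sorted (descending): 911, 893, 886, 716, 570, 509, 473, 390, 390, 390, 336
The 3 values of 390 occupy positions 8–10 → average rank 9.
A has value 390 → rank 9.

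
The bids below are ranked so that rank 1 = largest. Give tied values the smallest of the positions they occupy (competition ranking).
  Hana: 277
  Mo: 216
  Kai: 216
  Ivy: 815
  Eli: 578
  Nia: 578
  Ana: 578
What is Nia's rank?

2

Sorted (descending): 815, 578, 578, 578, 277, 216, 216
The 3 values of 578 occupy positions 2–4 → each gets rank 2.
The 2 values of 216 occupy positions 6–7 → each gets rank 6.
Nia has value 578 → rank 2.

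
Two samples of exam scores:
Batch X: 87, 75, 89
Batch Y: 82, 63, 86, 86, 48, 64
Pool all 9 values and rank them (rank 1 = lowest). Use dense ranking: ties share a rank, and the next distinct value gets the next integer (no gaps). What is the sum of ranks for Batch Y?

Sorted (ascending): 48, 63, 64, 75, 82, 86, 86, 87, 89
The 2 values of 86 share dense rank 6.
Remaining distinct values take the next consecutive integers.
Batch Y values → pooled ranks: 82→5, 63→2, 86→6, 86→6, 48→1, 64→3
Rank sum = 5 + 2 + 6 + 6 + 1 + 3 = 23

23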